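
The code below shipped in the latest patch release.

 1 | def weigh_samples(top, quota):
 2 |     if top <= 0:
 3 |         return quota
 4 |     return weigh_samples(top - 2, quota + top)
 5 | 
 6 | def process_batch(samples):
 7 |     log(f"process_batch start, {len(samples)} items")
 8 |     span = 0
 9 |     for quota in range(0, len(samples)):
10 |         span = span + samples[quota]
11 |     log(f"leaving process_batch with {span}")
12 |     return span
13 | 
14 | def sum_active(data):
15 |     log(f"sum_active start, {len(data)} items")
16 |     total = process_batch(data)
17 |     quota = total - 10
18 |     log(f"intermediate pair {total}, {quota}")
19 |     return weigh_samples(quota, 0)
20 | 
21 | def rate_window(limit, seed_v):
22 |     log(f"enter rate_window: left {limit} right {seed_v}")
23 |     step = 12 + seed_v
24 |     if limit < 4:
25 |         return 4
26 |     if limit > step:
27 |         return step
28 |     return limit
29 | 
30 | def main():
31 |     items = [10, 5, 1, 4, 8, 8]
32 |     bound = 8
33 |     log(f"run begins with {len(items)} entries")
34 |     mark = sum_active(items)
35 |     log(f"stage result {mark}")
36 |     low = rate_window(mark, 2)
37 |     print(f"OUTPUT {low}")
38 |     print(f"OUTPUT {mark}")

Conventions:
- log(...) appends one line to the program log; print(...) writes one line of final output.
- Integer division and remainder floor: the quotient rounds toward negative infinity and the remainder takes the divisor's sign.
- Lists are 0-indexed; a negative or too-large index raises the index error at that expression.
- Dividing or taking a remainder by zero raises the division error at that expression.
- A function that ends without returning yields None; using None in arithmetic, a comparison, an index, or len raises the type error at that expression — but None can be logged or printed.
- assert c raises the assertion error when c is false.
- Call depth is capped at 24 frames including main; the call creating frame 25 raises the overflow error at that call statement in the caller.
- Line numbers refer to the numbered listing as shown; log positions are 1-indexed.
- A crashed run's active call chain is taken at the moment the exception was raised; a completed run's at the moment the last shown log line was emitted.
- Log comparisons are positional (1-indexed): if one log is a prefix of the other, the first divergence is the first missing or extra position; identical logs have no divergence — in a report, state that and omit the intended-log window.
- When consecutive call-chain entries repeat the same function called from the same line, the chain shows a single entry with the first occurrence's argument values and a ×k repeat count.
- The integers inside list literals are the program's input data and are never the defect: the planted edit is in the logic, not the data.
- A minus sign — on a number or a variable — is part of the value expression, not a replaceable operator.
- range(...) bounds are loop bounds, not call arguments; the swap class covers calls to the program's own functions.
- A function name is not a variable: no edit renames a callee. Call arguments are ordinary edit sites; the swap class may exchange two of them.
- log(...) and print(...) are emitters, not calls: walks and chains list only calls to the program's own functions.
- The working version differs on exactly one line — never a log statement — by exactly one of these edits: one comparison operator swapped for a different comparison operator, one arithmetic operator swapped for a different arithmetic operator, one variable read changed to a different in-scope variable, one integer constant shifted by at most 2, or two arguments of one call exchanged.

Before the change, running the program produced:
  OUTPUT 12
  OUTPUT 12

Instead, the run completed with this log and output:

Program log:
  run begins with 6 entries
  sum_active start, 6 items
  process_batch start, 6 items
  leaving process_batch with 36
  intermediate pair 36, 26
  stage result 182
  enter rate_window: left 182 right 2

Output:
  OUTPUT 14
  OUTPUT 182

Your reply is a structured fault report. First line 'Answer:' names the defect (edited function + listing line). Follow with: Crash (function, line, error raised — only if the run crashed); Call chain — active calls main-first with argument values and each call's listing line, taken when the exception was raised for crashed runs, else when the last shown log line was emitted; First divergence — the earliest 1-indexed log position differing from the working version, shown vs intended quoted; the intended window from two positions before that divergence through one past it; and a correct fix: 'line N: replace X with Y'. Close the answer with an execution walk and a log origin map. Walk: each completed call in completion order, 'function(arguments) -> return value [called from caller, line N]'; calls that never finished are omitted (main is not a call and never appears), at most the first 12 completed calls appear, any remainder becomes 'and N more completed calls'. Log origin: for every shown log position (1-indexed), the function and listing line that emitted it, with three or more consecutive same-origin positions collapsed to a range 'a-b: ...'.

Answer: the defect is in sum_active at line 17.
Key fact: The log first diverges at position 5: the faulty run prints 'intermediate pair 36, 26' where the working version prints 'intermediate pair 36, 6'.
Call chain: main -> rate_window(182, 2) (called at line 36).
First divergence: position 5 — the shown line 'intermediate pair 36, 26' should read 'intermediate pair 36, 6'.
Intended log window:
  3: process_batch start, 6 items
  4: leaving process_batch with 36
  5: intermediate pair 36, 6
  6: stage result 12
Execution walk:
  process_batch([10, 5, 1, 4, 8, 8]) -> 36  [called from sum_active, line 16]
  weigh_samples(0, 182) -> 182  [called from weigh_samples, line 4]
  weigh_samples(2, 180) -> 182  [called from weigh_samples, line 4]
  weigh_samples(4, 176) -> 182  [called from weigh_samples, line 4]
  weigh_samples(6, 170) -> 182  [called from weigh_samples, line 4]
  weigh_samples(8, 162) -> 182  [called from weigh_samples, line 4]
  weigh_samples(10, 152) -> 182  [called from weigh_samples, line 4]
  weigh_samples(12, 140) -> 182  [called from weigh_samples, line 4]
  weigh_samples(14, 126) -> 182  [called from weigh_samples, line 4]
  weigh_samples(16, 110) -> 182  [called from weigh_samples, line 4]
  weigh_samples(18, 92) -> 182  [called from weigh_samples, line 4]
  weigh_samples(20, 72) -> 182  [called from weigh_samples, line 4]
  ... and 5 more completed calls
Log origins:
  1: from main, line 33
  2: from sum_active, line 15
  3: from process_batch, line 7
  4: from process_batch, line 11
  5: from sum_active, line 18
  6: from main, line 35
  7: from rate_window, line 22
A correct fix: line 17: replace `-` with `%`.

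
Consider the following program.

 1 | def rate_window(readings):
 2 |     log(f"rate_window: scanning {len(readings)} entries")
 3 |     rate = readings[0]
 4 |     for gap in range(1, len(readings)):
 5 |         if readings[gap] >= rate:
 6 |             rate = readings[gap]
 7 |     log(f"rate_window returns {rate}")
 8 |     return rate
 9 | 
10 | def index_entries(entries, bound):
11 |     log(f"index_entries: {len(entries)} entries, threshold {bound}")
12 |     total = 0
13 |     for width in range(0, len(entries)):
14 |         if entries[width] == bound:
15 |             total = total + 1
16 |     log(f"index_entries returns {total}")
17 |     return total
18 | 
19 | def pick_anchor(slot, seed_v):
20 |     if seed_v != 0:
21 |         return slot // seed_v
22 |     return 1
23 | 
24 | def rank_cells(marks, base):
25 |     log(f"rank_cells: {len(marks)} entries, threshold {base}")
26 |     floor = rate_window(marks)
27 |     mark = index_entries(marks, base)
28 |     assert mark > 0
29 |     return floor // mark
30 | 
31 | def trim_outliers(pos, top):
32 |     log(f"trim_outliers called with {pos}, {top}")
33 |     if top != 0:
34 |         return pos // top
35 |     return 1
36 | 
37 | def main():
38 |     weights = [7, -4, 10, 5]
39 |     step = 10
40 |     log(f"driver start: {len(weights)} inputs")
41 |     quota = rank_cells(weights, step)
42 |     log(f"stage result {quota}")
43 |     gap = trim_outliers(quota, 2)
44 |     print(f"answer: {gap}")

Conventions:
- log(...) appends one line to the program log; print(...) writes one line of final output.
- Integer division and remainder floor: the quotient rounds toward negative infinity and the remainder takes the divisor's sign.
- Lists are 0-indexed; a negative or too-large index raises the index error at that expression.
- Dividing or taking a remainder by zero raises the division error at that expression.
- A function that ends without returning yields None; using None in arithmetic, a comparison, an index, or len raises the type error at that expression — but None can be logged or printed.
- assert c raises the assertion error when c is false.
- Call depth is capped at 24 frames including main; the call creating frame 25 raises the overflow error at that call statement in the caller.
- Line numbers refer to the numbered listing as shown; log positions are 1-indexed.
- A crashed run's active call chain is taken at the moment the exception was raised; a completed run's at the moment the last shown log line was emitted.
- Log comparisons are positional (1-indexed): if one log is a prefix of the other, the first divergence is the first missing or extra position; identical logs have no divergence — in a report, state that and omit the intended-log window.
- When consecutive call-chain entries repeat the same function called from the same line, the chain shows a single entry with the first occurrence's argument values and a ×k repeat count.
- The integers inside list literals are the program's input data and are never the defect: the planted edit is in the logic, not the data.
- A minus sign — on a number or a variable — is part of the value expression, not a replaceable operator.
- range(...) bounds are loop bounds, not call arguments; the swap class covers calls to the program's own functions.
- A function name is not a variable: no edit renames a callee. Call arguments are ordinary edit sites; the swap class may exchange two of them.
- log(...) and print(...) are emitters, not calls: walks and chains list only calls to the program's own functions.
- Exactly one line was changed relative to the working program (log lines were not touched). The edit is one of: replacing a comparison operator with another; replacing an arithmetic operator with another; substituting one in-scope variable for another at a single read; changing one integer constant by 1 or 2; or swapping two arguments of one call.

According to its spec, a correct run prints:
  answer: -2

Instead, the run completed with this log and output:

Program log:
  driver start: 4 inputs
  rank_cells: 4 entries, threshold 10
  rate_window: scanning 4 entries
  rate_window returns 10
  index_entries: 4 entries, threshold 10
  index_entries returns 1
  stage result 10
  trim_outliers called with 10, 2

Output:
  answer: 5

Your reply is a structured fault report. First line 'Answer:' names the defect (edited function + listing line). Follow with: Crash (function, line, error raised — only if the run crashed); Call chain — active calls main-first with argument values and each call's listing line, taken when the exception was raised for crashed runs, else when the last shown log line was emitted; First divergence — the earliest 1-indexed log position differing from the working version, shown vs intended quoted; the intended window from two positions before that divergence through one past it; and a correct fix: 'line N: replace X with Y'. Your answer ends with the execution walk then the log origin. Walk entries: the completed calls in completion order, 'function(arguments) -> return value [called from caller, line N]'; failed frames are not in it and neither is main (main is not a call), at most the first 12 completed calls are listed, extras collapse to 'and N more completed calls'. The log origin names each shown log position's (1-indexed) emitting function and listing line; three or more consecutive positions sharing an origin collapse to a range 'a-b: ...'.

Answer: the defect is in rate_window at line 5.
Core observation: Position 4 is the first bad log line: 'rate_window returns 10' should read 'rate_window returns -4'.
Call chain: main -> trim_outliers(10, 2) (called at line 43).
First divergence: at position 4 the run shows 'rate_window returns 10' where the working version logs 'rate_window returns -4'.
Intended log window:
  2: rank_cells: 4 entries, threshold 10
  3: rate_window: scanning 4 entries
  4: rate_window returns -4
  5: index_entries: 4 entries, threshold 10
Execution walk:
  rate_window([7, -4, 10, 5]) -> 10  [called from rank_cells, line 26]
  index_entries([7, -4, 10, 5], 10) -> 1  [called from rank_cells, line 27]
  rank_cells([7, -4, 10, 5], 10) -> 10  [called from main, line 41]
  trim_outliers(10, 2) -> 5  [called from main, line 43]
Origin of each log line:
  1: logged in main at line 40
  2: logged in rank_cells at line 25
  3: logged in rate_window at line 2
  4: logged in rate_window at line 7
  5: logged in index_entries at line 11
  6: logged in index_entries at line 16
  7: logged in main at line 42
  8: logged in trim_outliers at line 32
A correct fix: line 5: replace `>=` with `<`.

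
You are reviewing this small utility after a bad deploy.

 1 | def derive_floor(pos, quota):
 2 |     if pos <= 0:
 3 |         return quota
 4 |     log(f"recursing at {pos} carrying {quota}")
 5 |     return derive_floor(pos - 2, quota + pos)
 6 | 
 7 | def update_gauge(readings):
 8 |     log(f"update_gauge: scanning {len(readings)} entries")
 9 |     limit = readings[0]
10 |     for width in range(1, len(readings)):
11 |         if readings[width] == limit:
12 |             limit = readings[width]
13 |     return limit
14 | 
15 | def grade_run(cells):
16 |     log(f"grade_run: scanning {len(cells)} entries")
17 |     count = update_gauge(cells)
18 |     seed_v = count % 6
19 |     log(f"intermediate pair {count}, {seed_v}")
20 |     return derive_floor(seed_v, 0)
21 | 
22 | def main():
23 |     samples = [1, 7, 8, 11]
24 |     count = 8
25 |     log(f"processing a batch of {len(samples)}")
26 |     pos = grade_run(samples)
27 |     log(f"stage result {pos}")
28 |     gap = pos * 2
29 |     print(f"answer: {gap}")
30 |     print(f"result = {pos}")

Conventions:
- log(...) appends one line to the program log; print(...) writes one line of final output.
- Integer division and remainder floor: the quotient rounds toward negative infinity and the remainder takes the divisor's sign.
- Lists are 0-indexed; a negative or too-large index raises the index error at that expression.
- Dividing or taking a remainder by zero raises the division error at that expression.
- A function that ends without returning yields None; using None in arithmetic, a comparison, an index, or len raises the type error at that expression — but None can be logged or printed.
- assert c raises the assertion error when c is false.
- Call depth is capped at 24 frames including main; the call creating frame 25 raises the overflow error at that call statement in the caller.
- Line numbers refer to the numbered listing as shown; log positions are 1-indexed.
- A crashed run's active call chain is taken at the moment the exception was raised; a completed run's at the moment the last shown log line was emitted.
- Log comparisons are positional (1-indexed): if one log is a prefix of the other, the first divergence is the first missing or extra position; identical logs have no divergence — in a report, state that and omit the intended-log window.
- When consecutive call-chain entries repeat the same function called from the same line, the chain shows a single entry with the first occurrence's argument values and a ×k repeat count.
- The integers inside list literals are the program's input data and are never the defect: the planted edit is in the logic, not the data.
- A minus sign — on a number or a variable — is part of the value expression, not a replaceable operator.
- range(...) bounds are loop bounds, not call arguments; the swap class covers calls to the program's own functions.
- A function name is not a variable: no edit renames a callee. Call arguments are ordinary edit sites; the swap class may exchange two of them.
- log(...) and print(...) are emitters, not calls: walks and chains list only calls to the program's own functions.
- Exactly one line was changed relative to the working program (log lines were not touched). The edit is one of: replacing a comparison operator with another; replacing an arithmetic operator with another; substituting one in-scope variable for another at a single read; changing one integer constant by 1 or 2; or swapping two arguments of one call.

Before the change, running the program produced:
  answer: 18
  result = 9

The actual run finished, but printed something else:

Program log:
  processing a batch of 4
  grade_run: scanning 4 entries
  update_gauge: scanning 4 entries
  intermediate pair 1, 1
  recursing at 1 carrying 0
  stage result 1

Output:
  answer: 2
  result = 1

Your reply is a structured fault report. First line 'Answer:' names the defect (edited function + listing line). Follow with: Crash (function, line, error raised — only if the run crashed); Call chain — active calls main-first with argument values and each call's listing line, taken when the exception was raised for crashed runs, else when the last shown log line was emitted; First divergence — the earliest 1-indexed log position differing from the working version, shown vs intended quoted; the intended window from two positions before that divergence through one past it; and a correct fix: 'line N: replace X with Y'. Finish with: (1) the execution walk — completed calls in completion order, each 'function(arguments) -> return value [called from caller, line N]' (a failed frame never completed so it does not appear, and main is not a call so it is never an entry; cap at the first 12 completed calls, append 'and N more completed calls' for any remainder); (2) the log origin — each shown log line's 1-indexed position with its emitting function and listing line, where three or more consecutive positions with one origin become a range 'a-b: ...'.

Answer: the defect is in update_gauge at line 11.
Key observation: The earliest visible damage is log position 4 — 'intermediate pair 1, 1' rather than the intended 'intermediate pair 11, 5'.
Call chain: main.
First divergence: position 4 — the shown line 'intermediate pair 1, 1' should read 'intermediate pair 11, 5'.
Intended log window:
  2: grade_run: scanning 4 entries
  3: update_gauge: scanning 4 entries
  4: intermediate pair 11, 5
  5: recursing at 5 carrying 0
Execution walk:
  update_gauge([1, 7, 8, 11]) -> 1  [called from grade_run, line 17]
  derive_floor(-1, 1) -> 1  [called from derive_floor, line 5]
  derive_floor(1, 0) -> 1  [called from grade_run, line 20]
  grade_run([1, 7, 8, 11]) -> 1  [called from main, line 26]
Log origins:
  1 — main, line 25
  2 — grade_run, line 16
  3 — update_gauge, line 8
  4 — grade_run, line 19
  5 — derive_floor, line 4
  6 — main, line 27
A correct fix: line 11: replace `==` with `>`.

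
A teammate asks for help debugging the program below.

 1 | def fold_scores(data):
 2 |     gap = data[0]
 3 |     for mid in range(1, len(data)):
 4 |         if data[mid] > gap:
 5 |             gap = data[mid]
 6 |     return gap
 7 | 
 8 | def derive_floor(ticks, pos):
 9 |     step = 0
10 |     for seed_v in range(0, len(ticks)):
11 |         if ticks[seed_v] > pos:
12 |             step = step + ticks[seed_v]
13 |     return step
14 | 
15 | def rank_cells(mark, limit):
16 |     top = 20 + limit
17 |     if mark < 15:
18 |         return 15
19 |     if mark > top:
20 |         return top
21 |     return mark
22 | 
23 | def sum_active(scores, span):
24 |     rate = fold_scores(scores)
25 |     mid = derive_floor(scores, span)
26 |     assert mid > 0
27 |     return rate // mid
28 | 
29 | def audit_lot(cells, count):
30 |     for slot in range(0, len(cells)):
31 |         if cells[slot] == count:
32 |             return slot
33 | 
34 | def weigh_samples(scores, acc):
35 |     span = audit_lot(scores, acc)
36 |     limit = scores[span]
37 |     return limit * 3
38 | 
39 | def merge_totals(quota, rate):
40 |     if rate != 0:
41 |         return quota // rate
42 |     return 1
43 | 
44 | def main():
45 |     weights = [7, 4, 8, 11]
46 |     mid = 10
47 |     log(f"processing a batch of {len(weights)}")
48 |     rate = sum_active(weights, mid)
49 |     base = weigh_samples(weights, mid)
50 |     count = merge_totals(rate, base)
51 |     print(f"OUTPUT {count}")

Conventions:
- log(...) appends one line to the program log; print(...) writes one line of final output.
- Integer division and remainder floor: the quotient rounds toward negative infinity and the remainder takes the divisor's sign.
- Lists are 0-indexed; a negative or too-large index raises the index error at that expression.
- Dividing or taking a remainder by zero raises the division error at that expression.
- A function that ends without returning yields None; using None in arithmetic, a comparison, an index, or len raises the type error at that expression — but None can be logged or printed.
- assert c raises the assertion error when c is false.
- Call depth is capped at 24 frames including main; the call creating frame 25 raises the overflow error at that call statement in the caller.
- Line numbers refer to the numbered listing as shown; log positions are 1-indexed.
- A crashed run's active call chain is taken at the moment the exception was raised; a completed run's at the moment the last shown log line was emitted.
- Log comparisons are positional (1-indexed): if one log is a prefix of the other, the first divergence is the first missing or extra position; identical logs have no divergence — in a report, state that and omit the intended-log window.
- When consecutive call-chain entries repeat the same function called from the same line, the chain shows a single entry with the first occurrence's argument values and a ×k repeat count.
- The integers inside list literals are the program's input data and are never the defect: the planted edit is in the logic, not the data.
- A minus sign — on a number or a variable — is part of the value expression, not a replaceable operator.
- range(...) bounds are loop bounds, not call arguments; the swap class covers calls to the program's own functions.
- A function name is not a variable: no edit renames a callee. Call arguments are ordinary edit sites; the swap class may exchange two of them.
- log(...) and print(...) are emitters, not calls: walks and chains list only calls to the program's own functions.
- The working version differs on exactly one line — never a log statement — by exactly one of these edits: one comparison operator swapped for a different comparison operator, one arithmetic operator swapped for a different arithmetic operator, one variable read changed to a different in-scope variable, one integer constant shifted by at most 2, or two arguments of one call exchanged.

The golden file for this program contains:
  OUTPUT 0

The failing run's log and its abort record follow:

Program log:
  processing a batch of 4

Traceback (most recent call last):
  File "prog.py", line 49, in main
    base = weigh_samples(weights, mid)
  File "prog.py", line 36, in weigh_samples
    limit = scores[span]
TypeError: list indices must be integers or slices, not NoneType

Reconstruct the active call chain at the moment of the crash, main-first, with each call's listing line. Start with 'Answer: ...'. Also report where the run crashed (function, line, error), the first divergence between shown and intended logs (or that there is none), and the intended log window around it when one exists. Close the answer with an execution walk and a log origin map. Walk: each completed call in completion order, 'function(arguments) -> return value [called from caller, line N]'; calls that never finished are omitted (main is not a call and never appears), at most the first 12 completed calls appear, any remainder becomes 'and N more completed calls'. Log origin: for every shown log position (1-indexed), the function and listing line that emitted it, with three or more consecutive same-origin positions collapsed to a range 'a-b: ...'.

Answer: main -> weigh_samples (called at line 49).
Key fact: The logs agree in full; the defect surfaces as the crash itself.
Crash: weigh_samples, line 36, TypeError.
First divergence: none; the two logs match at every position.
Execution walk:
  fold_scores([7, 4, 8, 11]) -> 11  [called from sum_active, line 24]
  derive_floor([7, 4, 8, 11], 10) -> 11  [called from sum_active, line 25]
  sum_active([7, 4, 8, 11], 10) -> 1  [called from main, line 48]
  audit_lot([7, 4, 8, 11], 10) -> None  [called from weigh_samples, line 35]
Log line origins:
  1: logged in main at line 47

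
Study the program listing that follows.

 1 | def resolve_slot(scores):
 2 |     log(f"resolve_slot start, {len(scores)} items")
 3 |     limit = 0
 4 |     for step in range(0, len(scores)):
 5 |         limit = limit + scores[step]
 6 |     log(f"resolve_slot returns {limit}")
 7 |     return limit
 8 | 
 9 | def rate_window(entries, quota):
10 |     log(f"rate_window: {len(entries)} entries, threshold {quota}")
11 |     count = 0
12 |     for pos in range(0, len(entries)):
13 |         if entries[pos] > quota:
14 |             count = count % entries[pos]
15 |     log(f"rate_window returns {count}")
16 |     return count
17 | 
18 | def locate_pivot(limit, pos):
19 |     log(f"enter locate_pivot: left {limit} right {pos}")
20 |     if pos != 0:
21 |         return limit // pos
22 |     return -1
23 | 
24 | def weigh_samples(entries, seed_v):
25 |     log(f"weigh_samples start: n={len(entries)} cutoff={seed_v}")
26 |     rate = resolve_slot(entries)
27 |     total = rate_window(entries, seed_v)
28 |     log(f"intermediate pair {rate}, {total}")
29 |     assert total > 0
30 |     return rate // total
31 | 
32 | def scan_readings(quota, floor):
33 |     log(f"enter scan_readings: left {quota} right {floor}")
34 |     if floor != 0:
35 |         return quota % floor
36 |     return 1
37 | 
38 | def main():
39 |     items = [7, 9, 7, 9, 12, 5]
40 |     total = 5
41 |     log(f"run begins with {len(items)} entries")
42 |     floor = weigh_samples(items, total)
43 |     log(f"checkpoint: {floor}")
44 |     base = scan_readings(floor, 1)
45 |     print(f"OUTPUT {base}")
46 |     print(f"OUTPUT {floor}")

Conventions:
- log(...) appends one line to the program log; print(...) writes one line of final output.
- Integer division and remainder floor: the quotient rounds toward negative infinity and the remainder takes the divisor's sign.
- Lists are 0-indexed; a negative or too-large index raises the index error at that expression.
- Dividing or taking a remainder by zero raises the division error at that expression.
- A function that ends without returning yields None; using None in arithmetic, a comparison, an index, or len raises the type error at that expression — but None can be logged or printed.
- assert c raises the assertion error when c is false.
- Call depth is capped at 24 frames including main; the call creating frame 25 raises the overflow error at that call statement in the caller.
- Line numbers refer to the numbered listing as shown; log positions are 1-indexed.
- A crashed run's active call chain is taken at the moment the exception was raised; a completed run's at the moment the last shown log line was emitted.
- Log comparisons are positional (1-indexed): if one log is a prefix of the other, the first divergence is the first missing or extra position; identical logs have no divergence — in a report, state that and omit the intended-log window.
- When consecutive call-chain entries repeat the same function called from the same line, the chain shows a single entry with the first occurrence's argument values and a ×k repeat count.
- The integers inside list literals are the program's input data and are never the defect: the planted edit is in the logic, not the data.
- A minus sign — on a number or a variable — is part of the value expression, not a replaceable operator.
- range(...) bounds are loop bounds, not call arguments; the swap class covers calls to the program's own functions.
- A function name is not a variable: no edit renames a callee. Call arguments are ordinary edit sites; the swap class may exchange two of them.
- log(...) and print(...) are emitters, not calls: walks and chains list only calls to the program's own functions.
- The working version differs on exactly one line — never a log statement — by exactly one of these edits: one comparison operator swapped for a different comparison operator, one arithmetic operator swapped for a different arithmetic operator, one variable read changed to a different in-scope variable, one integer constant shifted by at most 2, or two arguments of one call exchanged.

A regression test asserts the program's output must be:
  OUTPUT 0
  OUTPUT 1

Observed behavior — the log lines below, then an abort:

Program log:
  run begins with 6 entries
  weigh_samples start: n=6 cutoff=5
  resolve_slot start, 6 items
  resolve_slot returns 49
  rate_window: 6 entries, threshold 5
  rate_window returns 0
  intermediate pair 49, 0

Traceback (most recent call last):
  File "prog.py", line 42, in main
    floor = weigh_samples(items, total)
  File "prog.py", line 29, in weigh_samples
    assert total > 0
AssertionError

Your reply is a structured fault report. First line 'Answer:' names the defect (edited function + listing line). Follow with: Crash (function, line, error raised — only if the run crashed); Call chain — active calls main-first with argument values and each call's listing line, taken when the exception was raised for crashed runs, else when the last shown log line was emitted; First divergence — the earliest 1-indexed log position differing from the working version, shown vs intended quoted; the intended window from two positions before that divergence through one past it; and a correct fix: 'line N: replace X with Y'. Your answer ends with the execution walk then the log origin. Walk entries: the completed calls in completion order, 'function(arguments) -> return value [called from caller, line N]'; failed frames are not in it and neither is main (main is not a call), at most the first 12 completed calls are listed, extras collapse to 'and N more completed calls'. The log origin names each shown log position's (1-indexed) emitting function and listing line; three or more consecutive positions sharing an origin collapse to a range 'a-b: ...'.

Answer: the defect is in rate_window at line 14.
Key fact: The earliest visible damage is log position 6 — 'rate_window returns 0' rather than the intended 'rate_window returns 44'.
Crash: weigh_samples, line 29, AssertionError.
Call chain: main -> weigh_samples([7, 9, 7, 9, 12, 5], 5) (called at line 42).
First divergence: position 6 — shown 'rate_window returns 0', intended 'rate_window returns 44'.
Intended log window:
  4: resolve_slot returns 49
  5: rate_window: 6 entries, threshold 5
  6: rate_window returns 44
  7: intermediate pair 49, 44
Execution walk:
  resolve_slot([7, 9, 7, 9, 12, 5]) -> 49  [called from weigh_samples, line 26]
  rate_window([7, 9, 7, 9, 12, 5], 5) -> 0  [called from weigh_samples, line 27]
Log line origins:
  1: from main, line 41
  2: from weigh_samples, line 25
  3: from resolve_slot, line 2
  4: from resolve_slot, line 6
  5: from rate_window, line 10
  6: from rate_window, line 15
  7: from weigh_samples, line 28
A correct fix: line 14: replace `%` with `+`.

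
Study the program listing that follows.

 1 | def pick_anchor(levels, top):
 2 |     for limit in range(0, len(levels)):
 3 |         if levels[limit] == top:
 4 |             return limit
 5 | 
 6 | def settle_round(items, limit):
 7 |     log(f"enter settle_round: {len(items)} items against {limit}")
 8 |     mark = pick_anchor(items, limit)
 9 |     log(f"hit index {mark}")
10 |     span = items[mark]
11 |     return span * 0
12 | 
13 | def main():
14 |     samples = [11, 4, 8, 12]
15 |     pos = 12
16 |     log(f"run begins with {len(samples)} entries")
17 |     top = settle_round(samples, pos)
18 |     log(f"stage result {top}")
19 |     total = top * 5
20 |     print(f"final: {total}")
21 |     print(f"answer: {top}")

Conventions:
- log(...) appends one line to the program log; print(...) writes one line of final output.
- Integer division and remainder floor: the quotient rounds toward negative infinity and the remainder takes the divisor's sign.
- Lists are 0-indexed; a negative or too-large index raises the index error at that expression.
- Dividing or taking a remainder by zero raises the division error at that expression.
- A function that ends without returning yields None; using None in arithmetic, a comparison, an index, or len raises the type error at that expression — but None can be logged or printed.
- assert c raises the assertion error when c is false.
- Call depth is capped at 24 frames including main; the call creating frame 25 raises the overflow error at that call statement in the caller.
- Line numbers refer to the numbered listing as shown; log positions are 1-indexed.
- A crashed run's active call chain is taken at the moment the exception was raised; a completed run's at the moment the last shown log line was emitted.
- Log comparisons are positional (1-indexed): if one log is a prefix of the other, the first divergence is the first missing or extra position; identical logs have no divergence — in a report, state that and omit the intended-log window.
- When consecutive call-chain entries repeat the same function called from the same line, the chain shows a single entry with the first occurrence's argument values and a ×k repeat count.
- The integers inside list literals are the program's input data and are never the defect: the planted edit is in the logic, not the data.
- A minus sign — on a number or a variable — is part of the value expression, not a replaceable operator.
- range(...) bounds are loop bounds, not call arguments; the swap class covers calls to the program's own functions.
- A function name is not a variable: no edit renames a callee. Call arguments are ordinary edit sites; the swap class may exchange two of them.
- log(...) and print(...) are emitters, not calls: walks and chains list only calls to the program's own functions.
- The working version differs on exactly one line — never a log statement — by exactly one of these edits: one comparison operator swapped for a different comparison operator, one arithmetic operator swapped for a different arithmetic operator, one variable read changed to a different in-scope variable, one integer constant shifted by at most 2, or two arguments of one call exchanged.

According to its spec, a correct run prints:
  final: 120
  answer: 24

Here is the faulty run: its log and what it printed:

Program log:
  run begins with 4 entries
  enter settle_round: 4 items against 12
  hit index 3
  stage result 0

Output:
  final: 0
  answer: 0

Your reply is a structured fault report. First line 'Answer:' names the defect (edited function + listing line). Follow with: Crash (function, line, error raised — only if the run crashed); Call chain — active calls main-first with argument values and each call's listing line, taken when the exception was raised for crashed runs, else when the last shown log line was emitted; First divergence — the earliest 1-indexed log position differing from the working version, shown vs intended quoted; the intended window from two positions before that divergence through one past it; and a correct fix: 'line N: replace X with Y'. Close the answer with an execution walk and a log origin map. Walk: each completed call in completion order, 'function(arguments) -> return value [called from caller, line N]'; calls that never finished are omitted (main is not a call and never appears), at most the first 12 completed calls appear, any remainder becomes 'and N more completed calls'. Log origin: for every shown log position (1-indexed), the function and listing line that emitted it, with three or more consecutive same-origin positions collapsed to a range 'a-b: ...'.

Answer: the defect is in settle_round at line 11.
Key observation: Log line 4 is where behavior first shows: 'stage result 0' appears instead of 'stage result 24'.
Call chain: main.
First divergence: position 4; shown 'stage result 0' vs intended 'stage result 24'.
Intended log window:
  2: enter settle_round: 4 items against 12
  3: hit index 3
  4: stage result 24
Execution walk:
  pick_anchor([11, 4, 8, 12], 12) -> 3  [called from settle_round, line 8]
  settle_round([11, 4, 8, 12], 12) -> 0  [called from main, line 17]
Origin of each log line:
  1: emitted by main (line 16)
  2: emitted by settle_round (line 7)
  3: emitted by settle_round (line 9)
  4: emitted by main (line 18)
A correct fix: line 11: replace `0` with `2`.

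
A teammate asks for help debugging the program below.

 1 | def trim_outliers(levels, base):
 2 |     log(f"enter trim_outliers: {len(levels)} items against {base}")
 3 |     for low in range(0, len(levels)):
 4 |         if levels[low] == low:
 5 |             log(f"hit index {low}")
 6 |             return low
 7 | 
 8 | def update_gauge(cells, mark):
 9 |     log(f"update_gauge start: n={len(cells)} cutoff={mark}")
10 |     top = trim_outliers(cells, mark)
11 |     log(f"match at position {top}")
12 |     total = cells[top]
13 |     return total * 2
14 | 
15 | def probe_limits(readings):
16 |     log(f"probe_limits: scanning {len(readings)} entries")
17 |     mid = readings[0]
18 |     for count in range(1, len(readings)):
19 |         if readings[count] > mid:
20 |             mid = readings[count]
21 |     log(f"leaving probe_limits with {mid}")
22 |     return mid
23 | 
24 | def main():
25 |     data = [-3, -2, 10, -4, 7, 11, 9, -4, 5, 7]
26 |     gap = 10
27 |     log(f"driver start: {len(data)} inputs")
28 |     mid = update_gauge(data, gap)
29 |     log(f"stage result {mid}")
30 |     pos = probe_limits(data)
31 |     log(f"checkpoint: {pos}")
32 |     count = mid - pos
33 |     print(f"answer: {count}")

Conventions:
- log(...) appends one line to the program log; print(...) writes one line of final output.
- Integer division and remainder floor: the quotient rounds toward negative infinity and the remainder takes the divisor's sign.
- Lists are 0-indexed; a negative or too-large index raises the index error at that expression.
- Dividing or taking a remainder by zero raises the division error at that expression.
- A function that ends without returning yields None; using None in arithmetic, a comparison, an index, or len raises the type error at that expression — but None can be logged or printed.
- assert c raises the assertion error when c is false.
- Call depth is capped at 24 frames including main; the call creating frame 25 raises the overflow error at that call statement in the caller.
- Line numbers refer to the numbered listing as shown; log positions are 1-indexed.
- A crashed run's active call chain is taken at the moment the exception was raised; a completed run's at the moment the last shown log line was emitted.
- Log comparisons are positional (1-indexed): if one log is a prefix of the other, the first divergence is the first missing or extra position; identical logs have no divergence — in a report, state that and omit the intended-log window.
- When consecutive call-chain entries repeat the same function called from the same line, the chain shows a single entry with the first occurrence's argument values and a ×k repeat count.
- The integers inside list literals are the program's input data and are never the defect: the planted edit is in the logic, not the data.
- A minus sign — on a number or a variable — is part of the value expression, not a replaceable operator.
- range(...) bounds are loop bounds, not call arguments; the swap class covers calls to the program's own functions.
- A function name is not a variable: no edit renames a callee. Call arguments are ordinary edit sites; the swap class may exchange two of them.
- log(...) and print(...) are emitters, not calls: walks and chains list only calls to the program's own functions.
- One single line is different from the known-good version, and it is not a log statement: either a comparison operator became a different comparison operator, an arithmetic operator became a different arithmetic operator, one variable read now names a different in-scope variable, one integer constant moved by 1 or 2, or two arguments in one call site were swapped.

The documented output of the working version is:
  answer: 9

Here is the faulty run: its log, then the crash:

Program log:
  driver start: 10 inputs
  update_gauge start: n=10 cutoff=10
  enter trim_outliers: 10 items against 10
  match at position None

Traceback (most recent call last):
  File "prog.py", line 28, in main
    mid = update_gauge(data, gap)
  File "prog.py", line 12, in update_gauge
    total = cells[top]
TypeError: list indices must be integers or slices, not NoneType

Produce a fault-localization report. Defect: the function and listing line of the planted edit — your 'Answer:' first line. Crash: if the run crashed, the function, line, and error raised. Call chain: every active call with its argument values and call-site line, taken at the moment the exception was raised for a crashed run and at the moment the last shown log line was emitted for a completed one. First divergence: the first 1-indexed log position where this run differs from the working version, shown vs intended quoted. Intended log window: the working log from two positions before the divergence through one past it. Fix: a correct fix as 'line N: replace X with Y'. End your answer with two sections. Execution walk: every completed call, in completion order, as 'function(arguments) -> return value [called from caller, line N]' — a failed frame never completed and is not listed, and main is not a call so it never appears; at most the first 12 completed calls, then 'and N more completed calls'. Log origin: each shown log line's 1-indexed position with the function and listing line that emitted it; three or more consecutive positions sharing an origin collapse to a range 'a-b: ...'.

Answer: the defect is in trim_outliers at line 4.
Key fact: The log first diverges at position 4: the faulty run prints 'match at position None' where the working version prints 'hit index 2'.
Crash: update_gauge, line 12, TypeError.
Call chain: main -> update_gauge([-3, -2, 10, -4, 7, 11, 9, -4, 5, 7], 10) (called at line 28).
First divergence: position 4; shown 'match at position None' vs intended 'hit index 2'.
Intended log window:
  2: update_gauge start: n=10 cutoff=10
  3: enter trim_outliers: 10 items against 10
  4: hit index 2
  5: match at position 2
Execution walk:
  trim_outliers([-3, -2, 10, -4, 7, 11, 9, -4, 5, 7], 10) -> None  [called from update_gauge, line 10]
Log line origins:
  1 — main, line 27
  2 — update_gauge, line 9
  3 — trim_outliers, line 2
  4 — update_gauge, line 11
A correct fix: line 4: replace `levels[low] == low` with `levels[low] == base`.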